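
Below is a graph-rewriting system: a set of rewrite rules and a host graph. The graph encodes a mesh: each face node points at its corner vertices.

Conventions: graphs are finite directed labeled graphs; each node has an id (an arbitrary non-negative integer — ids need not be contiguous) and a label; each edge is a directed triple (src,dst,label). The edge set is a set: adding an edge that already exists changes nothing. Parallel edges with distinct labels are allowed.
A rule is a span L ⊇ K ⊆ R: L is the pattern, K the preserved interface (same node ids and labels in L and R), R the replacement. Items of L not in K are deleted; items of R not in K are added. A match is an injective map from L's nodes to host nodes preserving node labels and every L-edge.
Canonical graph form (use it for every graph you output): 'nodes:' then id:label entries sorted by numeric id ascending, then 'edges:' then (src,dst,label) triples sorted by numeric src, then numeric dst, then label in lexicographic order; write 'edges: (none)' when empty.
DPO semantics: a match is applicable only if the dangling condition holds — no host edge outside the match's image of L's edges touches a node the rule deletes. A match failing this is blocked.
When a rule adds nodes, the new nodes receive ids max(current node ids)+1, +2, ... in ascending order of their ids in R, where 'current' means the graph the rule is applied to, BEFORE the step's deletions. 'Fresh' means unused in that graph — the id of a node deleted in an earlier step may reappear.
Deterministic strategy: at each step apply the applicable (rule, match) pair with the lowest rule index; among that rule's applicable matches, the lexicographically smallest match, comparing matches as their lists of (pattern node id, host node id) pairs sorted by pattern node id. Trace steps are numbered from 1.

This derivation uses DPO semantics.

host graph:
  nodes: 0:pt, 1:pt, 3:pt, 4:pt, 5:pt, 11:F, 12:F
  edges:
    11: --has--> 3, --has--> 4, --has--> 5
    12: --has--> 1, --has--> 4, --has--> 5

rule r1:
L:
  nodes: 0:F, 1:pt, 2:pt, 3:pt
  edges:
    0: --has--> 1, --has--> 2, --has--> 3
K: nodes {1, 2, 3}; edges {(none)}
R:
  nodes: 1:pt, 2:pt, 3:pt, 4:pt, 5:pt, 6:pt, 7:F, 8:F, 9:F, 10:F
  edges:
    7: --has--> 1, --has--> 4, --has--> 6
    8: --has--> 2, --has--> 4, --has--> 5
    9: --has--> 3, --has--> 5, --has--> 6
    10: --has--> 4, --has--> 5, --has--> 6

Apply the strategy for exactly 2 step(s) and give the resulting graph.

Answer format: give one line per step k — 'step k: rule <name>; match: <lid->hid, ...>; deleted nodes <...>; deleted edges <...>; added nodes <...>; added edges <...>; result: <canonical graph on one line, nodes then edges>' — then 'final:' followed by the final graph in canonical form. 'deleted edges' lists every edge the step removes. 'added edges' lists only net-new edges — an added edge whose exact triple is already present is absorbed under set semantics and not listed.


step 1: rule r1; match: 0->11, 1->3, 2->4, 3->5; deleted nodes 11; deleted edges (11,3,has); (11,4,has); (11,5,has); added nodes 13, 14, 15, 16, 17, 18, 19; added edges (16,3,has); (16,13,has); (16,15,has); (17,4,has); (17,13,has); (17,14,has); (18,5,has); (18,14,has); (18,15,has); (19,13,has); (19,14,has); (19,15,has); result: nodes: 0:pt, 1:pt, 3:pt, 4:pt, 5:pt, 12:F, 13:pt, 14:pt, 15:pt, 16:F, 17:F, 18:F, 19:F edges: (12,1,has); (12,4,has); (12,5,has); (16,3,has); (16,13,has); (16,15,has); (17,4,has); (17,13,has); (17,14,has); (18,5,has); (18,14,has); (18,15,has); (19,13,has); (19,14,has); (19,15,has)
step 2: rule r1; match: 0->12, 1->1, 2->4, 3->5; deleted nodes 12; deleted edges (12,1,has); (12,4,has); (12,5,has); added nodes 20, 21, 22, 23, 24, 25, 26; added edges (23,1,has); (23,20,has); (23,22,has); (24,4,has); (24,20,has); (24,21,has); (25,5,has); (25,21,has); (25,22,has); (26,20,has); (26,21,has); (26,22,has); result: nodes: 0:pt, 1:pt, 3:pt, 4:pt, 5:pt, 13:pt, 14:pt, 15:pt, 16:F, 17:F, 18:F, 19:F, 20:pt, 21:pt, 22:pt, 23:F, 24:F, 25:F, 26:F edges: (16,3,has); (16,13,has); (16,15,has); (17,4,has); (17,13,has); (17,14,has); (18,5,has); (18,14,has); (18,15,has); (19,13,has); (19,14,has); (19,15,has); (23,1,has); (23,20,has); (23,22,has); (24,4,has); (24,20,has); (24,21,has); (25,5,has); (25,21,has); (25,22,has); (26,20,has); (26,21,has); (26,22,has)
final:
nodes: 0:pt, 1:pt, 3:pt, 4:pt, 5:pt, 13:pt, 14:pt, 15:pt, 16:F, 17:F, 18:F, 19:F, 20:pt, 21:pt, 22:pt, 23:F, 24:F, 25:F, 26:F
edges: (16,3,has); (16,13,has); (16,15,has); (17,4,has); (17,13,has); (17,14,has); (18,5,has); (18,14,has); (18,15,has); (19,13,has); (19,14,has); (19,15,has); (23,1,has); (23,20,has); (23,22,has); (24,4,has); (24,20,has); (24,21,has); (25,5,has); (25,21,has); (25,22,has); (26,20,has); (26,21,has); (26,22,has)


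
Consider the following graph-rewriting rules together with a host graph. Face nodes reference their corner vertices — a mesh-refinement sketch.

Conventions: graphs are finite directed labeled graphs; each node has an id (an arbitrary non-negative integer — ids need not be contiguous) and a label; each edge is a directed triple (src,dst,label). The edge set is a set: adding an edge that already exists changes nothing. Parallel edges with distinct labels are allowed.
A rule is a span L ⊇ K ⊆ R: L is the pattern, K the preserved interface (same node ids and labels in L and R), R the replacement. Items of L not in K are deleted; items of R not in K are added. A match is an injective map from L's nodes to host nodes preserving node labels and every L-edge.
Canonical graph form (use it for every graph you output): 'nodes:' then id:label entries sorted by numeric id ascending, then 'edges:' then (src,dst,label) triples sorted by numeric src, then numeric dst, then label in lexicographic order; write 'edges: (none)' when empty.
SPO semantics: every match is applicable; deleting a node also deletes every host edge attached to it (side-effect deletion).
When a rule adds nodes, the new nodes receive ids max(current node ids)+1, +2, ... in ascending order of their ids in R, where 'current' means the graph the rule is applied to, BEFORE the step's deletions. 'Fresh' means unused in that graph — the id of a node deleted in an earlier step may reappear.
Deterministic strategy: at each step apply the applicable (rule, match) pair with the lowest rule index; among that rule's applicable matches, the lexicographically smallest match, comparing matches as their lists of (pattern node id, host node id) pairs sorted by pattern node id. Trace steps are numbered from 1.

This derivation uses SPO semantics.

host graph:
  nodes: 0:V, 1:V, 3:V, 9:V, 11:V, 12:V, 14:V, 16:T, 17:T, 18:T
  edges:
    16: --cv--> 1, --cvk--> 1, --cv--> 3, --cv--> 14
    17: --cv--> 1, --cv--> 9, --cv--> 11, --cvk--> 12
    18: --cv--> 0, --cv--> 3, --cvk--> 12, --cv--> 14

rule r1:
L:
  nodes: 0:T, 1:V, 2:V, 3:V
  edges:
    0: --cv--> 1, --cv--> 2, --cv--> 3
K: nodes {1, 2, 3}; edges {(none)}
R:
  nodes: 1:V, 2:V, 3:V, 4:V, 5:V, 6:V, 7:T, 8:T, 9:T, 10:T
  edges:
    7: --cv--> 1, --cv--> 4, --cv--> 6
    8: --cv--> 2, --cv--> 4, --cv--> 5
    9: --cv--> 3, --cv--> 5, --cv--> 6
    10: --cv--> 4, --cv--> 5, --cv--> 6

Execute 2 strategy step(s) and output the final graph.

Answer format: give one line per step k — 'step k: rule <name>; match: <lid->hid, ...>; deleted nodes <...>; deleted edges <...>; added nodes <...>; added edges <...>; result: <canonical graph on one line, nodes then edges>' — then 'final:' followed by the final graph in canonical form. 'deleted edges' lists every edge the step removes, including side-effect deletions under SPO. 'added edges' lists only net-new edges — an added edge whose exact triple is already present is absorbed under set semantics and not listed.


step 1: rule r1; match: 0->16, 1->1, 2->3, 3->14; deleted nodes 16; deleted edges (16,1,cv); (16,1,cvk); (16,3,cv); (16,14,cv); added nodes 19, 20, 21, 22, 23, 24, 25; added edges (22,1,cv); (22,19,cv); (22,21,cv); (23,3,cv); (23,19,cv); (23,20,cv); (24,14,cv); (24,20,cv); (24,21,cv); (25,19,cv); (25,20,cv); (25,21,cv); result: nodes: 0:V, 1:V, 3:V, 9:V, 11:V, 12:V, 14:V, 17:T, 18:T, 19:V, 20:V, 21:V, 22:T, 23:T, 24:T, 25:T edges: (17,1,cv); (17,9,cv); (17,11,cv); (17,12,cvk); (18,0,cv); (18,3,cv); (18,12,cvk); (18,14,cv); (22,1,cv); (22,19,cv); (22,21,cv); (23,3,cv); (23,19,cv); (23,20,cv); (24,14,cv); (24,20,cv); (24,21,cv); (25,19,cv); (25,20,cv); (25,21,cv)
step 2: rule r1; match: 0->17, 1->1, 2->9, 3->11; deleted nodes 17; deleted edges (17,1,cv); (17,9,cv); (17,11,cv); (17,12,cvk); added nodes 26, 27, 28, 29, 30, 31, 32; added edges (29,1,cv); (29,26,cv); (29,28,cv); (30,9,cv); (30,26,cv); (30,27,cv); (31,11,cv); (31,27,cv); (31,28,cv); (32,26,cv); (32,27,cv); (32,28,cv); result: nodes: 0:V, 1:V, 3:V, 9:V, 11:V, 12:V, 14:V, 18:T, 19:V, 20:V, 21:V, 22:T, 23:T, 24:T, 25:T, 26:V, 27:V, 28:V, 29:T, 30:T, 31:T, 32:T edges: (18,0,cv); (18,3,cv); (18,12,cvk); (18,14,cv); (22,1,cv); (22,19,cv); (22,21,cv); (23,3,cv); (23,19,cv); (23,20,cv); (24,14,cv); (24,20,cv); (24,21,cv); (25,19,cv); (25,20,cv); (25,21,cv); (29,1,cv); (29,26,cv); (29,28,cv); (30,9,cv); (30,26,cv); (30,27,cv); (31,11,cv); (31,27,cv); (31,28,cv); (32,26,cv); (32,27,cv); (32,28,cv)
final:
nodes: 0:V, 1:V, 3:V, 9:V, 11:V, 12:V, 14:V, 18:T, 19:V, 20:V, 21:V, 22:T, 23:T, 24:T, 25:T, 26:V, 27:V, 28:V, 29:T, 30:T, 31:T, 32:T
edges: (18,0,cv); (18,3,cv); (18,12,cvk); (18,14,cv); (22,1,cv); (22,19,cv); (22,21,cv); (23,3,cv); (23,19,cv); (23,20,cv); (24,14,cv); (24,20,cv); (24,21,cv); (25,19,cv); (25,20,cv); (25,21,cv); (29,1,cv); (29,26,cv); (29,28,cv); (30,9,cv); (30,26,cv); (30,27,cv); (31,11,cv); (31,27,cv); (31,28,cv); (32,26,cv); (32,27,cv); (32,28,cv)


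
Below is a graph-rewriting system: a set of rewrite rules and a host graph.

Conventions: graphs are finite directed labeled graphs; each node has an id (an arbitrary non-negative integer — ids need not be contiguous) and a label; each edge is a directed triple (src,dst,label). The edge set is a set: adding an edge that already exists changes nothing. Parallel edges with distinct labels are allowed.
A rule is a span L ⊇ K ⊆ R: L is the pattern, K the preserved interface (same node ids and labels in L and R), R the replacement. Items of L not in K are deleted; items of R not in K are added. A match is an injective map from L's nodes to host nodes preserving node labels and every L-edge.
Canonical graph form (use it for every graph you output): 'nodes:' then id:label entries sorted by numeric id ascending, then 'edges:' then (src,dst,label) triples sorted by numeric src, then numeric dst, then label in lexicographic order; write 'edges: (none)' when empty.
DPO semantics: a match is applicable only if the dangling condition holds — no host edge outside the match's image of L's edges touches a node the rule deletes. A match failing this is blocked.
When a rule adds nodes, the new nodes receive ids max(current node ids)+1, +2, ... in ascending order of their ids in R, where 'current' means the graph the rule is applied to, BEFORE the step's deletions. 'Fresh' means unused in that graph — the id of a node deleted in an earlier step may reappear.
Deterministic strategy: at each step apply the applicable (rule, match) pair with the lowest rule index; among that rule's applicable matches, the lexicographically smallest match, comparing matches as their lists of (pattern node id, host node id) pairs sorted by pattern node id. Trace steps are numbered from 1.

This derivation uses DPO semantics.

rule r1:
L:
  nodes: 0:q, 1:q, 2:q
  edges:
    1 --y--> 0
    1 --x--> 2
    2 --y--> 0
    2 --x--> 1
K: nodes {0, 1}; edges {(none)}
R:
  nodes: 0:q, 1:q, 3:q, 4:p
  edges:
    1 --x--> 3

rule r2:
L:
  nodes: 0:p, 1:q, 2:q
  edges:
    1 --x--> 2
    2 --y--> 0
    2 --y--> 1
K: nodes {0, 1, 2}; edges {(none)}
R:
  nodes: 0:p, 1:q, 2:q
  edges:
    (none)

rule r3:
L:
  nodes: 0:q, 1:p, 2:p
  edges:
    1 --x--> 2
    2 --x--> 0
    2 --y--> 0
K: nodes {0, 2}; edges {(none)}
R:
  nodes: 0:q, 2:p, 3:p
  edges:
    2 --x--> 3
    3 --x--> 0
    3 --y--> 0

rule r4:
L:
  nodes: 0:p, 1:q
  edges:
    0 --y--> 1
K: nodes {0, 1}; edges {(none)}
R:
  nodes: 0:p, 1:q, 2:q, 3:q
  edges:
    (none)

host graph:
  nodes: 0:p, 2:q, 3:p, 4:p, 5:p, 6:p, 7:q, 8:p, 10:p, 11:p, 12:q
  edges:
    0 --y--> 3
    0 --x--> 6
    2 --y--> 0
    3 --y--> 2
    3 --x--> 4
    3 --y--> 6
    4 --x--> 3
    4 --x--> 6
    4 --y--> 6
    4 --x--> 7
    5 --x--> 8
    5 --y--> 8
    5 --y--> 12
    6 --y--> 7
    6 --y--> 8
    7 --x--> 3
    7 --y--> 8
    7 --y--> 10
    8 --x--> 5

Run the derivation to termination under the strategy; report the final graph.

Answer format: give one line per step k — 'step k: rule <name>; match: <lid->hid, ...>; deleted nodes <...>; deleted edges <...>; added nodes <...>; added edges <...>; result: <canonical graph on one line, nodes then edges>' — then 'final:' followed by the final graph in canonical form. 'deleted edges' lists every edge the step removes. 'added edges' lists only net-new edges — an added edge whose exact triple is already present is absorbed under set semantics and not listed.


step 1: rule r4; match: 0->3, 1->2; deleted nodes (none); deleted edges (3,2,y); added nodes 13, 14; added edges (none); result: nodes: 0:p, 2:q, 3:p, 4:p, 5:p, 6:p, 7:q, 8:p, 10:p, 11:p, 12:q, 13:q, 14:q edges: (0,3,y); (0,6,x); (2,0,y); (3,4,x); (3,6,y); (4,3,x); (4,6,x); (4,6,y); (4,7,x); (5,8,x); (5,8,y); (5,12,y); (6,7,y); (6,8,y); (7,3,x); (7,8,y); (7,10,y); (8,5,x)
step 2: rule r4; match: 0->5, 1->12; deleted nodes (none); deleted edges (5,12,y); added nodes 15, 16; added edges (none); result: nodes: 0:p, 2:q, 3:p, 4:p, 5:p, 6:p, 7:q, 8:p, 10:p, 11:p, 12:q, 13:q, 14:q, 15:q, 16:q edges: (0,3,y); (0,6,x); (2,0,y); (3,4,x); (3,6,y); (4,3,x); (4,6,x); (4,6,y); (4,7,x); (5,8,x); (5,8,y); (6,7,y); (6,8,y); (7,3,x); (7,8,y); (7,10,y); (8,5,x)
step 3: rule r4; match: 0->6, 1->7; deleted nodes (none); deleted edges (6,7,y); added nodes 17, 18; added edges (none); result: nodes: 0:p, 2:q, 3:p, 4:p, 5:p, 6:p, 7:q, 8:p, 10:p, 11:p, 12:q, 13:q, 14:q, 15:q, 16:q, 17:q, 18:q edges: (0,3,y); (0,6,x); (2,0,y); (3,4,x); (3,6,y); (4,3,x); (4,6,x); (4,6,y); (4,7,x); (5,8,x); (5,8,y); (6,8,y); (7,3,x); (7,8,y); (7,10,y); (8,5,x)
final:
nodes: 0:p, 2:q, 3:p, 4:p, 5:p, 6:p, 7:q, 8:p, 10:p, 11:p, 12:q, 13:q, 14:q, 15:q, 16:q, 17:q, 18:q
edges: (0,3,y); (0,6,x); (2,0,y); (3,4,x); (3,6,y); (4,3,x); (4,6,x); (4,6,y); (4,7,x); (5,8,x); (5,8,y); (6,8,y); (7,3,x); (7,8,y); (7,10,y); (8,5,x)


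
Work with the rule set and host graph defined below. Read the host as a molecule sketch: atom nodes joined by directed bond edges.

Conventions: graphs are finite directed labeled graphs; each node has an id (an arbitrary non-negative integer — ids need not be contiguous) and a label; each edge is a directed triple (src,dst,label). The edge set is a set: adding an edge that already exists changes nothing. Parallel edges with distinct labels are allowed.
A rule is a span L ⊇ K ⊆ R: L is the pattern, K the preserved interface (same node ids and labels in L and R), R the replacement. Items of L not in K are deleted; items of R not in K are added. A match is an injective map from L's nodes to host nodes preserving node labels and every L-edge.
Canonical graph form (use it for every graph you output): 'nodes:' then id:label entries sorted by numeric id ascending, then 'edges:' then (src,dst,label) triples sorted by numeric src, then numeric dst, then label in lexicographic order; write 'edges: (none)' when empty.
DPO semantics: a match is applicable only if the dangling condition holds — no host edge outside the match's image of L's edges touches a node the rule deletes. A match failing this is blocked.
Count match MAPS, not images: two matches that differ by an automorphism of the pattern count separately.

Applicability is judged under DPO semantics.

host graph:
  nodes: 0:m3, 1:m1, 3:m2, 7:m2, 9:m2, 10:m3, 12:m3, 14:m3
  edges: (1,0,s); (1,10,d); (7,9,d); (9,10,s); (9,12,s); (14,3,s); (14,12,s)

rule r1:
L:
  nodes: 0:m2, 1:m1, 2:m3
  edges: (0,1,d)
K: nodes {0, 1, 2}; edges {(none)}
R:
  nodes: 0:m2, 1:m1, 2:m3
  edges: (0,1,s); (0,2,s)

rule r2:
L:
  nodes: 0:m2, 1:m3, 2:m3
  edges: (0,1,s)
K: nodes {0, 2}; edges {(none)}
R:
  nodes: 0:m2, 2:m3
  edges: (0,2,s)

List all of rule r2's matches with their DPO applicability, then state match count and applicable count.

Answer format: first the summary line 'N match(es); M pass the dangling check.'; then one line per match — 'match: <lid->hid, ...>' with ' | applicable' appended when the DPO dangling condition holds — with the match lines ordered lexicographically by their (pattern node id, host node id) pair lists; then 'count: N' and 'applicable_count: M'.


6 match(es); 0 pass the dangling check.
match: 0->9, 1->10, 2->0
match: 0->9, 1->10, 2->12
match: 0->9, 1->10, 2->14
match: 0->9, 1->12, 2->0
match: 0->9, 1->12, 2->10
match: 0->9, 1->12, 2->14
count: 6
applicable_count: 0


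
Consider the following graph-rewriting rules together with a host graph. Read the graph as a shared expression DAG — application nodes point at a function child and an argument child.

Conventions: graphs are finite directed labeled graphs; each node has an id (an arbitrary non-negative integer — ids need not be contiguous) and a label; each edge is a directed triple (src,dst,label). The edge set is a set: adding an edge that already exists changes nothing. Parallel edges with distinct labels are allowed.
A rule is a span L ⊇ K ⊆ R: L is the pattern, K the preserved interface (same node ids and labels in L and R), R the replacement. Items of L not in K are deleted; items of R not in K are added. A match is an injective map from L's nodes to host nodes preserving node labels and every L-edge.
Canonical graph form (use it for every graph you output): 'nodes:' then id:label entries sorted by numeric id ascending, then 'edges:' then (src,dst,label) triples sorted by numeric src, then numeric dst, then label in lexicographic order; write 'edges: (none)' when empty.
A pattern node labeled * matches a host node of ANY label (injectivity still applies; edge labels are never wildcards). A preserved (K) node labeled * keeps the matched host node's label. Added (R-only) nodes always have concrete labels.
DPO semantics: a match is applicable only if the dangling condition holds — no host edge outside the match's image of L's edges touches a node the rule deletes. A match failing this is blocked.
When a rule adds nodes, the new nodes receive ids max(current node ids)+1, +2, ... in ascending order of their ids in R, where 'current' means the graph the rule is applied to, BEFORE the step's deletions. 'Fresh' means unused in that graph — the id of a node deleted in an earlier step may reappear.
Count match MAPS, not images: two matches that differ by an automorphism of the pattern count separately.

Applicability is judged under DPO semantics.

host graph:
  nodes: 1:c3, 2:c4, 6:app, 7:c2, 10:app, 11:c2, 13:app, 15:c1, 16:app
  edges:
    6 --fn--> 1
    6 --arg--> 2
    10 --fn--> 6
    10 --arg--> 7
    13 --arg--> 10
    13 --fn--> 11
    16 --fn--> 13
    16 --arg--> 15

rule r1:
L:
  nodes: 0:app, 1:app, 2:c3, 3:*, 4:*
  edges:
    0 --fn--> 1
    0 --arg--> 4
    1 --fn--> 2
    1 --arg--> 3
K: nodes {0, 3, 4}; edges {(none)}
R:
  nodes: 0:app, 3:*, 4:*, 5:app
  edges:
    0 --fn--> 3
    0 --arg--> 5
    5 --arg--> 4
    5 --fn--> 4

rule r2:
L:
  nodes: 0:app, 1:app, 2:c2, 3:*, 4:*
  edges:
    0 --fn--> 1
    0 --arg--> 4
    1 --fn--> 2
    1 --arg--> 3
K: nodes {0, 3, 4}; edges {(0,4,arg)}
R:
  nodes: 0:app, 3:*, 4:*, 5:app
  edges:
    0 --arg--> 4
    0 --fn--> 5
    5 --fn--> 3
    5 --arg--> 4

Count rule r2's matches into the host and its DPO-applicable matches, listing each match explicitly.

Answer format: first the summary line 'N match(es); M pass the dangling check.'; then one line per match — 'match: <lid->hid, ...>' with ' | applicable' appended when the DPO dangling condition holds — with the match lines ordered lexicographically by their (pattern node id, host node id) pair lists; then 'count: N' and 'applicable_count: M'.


1 match(es); 1 pass the dangling check.
match: 0->16, 1->13, 2->11, 3->10, 4->15 | applicable
count: 1
applicable_count: 1


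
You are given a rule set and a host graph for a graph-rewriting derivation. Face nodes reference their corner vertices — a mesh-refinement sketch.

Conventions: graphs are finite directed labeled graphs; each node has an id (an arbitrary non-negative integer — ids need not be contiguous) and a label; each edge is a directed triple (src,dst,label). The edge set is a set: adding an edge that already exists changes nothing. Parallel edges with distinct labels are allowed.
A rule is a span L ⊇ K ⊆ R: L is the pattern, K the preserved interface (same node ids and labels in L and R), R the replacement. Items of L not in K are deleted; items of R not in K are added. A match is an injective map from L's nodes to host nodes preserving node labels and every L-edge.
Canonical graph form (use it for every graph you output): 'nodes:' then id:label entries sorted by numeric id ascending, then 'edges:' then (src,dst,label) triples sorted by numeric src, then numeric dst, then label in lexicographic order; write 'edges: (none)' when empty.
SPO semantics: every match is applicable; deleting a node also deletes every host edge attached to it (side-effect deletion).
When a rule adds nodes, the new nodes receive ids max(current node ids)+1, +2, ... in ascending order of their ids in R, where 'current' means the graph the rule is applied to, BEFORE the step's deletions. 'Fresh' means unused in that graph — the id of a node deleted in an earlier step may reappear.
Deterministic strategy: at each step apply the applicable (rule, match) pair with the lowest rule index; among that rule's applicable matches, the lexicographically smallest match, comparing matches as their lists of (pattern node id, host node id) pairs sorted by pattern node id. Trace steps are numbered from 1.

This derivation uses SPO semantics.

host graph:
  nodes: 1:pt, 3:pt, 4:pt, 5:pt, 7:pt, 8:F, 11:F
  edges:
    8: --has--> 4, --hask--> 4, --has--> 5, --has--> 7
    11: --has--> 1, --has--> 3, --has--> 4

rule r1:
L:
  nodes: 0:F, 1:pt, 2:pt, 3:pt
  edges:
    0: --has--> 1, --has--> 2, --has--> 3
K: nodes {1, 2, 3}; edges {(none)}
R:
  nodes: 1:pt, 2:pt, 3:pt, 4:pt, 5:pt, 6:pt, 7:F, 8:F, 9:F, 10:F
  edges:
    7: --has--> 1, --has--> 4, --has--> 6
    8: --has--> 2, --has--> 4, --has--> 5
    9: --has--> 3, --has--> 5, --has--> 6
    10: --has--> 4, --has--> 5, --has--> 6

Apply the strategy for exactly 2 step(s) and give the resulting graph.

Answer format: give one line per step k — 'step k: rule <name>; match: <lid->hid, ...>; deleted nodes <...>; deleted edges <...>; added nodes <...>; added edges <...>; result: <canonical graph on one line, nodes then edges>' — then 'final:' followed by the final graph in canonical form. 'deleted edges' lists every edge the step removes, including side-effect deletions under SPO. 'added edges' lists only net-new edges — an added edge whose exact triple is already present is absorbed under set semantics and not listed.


step 1: rule r1; match: 0->8, 1->4, 2->5, 3->7; deleted nodes 8; deleted edges (8,4,has); (8,4,hask); (8,5,has); (8,7,has); added nodes 12, 13, 14, 15, 16, 17, 18; added edges (15,4,has); (15,12,has); (15,14,has); (16,5,has); (16,12,has); (16,13,has); (17,7,has); (17,13,has); (17,14,has); (18,12,has); (18,13,has); (18,14,has); result: nodes: 1:pt, 3:pt, 4:pt, 5:pt, 7:pt, 11:F, 12:pt, 13:pt, 14:pt, 15:F, 16:F, 17:F, 18:F edges: (11,1,has); (11,3,has); (11,4,has); (15,4,has); (15,12,has); (15,14,has); (16,5,has); (16,12,has); (16,13,has); (17,7,has); (17,13,has); (17,14,has); (18,12,has); (18,13,has); (18,14,has)
step 2: rule r1; match: 0->11, 1->1, 2->3, 3->4; deleted nodes 11; deleted edges (11,1,has); (11,3,has); (11,4,has); added nodes 19, 20, 21, 22, 23, 24, 25; added edges (22,1,has); (22,19,has); (22,21,has); (23,3,has); (23,19,has); (23,20,has); (24,4,has); (24,20,has); (24,21,has); (25,19,has); (25,20,has); (25,21,has); result: nodes: 1:pt, 3:pt, 4:pt, 5:pt, 7:pt, 12:pt, 13:pt, 14:pt, 15:F, 16:F, 17:F, 18:F, 19:pt, 20:pt, 21:pt, 22:F, 23:F, 24:F, 25:F edges: (15,4,has); (15,12,has); (15,14,has); (16,5,has); (16,12,has); (16,13,has); (17,7,has); (17,13,has); (17,14,has); (18,12,has); (18,13,has); (18,14,has); (22,1,has); (22,19,has); (22,21,has); (23,3,has); (23,19,has); (23,20,has); (24,4,has); (24,20,has); (24,21,has); (25,19,has); (25,20,has); (25,21,has)
final:
nodes: 1:pt, 3:pt, 4:pt, 5:pt, 7:pt, 12:pt, 13:pt, 14:pt, 15:F, 16:F, 17:F, 18:F, 19:pt, 20:pt, 21:pt, 22:F, 23:F, 24:F, 25:F
edges: (15,4,has); (15,12,has); (15,14,has); (16,5,has); (16,12,has); (16,13,has); (17,7,has); (17,13,has); (17,14,has); (18,12,has); (18,13,has); (18,14,has); (22,1,has); (22,19,has); (22,21,has); (23,3,has); (23,19,has); (23,20,has); (24,4,has); (24,20,has); (24,21,has); (25,19,has); (25,20,has); (25,21,has)


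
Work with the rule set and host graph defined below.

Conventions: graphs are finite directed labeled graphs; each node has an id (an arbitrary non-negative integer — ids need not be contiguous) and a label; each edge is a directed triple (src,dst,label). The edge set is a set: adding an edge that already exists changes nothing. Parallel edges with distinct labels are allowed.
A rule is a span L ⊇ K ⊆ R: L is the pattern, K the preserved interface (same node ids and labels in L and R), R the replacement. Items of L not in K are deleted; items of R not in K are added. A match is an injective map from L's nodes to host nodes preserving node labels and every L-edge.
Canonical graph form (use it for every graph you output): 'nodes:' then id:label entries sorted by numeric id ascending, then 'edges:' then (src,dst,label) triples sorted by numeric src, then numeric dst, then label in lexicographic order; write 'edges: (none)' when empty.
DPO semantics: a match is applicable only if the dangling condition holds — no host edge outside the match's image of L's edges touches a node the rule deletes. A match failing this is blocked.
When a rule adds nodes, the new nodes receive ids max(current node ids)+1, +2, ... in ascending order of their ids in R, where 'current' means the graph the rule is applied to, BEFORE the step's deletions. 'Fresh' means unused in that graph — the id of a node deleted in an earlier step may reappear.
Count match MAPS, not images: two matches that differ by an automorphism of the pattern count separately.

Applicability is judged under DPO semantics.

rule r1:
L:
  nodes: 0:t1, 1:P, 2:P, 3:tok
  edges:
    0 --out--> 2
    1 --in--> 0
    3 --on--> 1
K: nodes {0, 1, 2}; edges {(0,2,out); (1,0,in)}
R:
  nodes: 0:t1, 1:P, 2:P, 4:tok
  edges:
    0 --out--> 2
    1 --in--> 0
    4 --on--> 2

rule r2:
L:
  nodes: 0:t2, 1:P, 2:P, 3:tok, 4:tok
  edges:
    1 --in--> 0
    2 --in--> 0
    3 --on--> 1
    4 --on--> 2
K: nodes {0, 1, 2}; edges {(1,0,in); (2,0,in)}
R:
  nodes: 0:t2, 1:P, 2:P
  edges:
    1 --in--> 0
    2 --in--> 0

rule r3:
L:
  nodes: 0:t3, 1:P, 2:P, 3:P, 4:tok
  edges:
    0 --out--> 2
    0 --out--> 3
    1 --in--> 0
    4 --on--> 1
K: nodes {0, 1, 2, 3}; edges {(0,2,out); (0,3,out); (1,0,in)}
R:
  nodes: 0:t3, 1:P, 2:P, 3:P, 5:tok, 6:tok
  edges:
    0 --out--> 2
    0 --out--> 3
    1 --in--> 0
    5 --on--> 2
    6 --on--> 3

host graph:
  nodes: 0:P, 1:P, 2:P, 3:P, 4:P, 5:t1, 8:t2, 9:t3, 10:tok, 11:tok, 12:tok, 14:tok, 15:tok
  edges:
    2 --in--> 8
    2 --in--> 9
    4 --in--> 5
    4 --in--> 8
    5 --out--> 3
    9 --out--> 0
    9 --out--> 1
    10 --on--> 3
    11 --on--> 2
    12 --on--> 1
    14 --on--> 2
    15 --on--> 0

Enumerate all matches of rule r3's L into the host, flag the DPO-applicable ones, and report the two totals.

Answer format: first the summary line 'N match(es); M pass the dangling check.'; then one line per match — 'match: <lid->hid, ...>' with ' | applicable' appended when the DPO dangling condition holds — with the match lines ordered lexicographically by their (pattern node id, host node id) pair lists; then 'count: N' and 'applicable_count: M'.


4 match(es); 4 pass the dangling check.
match: 0->9, 1->2, 2->0, 3->1, 4->11 | applicable
match: 0->9, 1->2, 2->0, 3->1, 4->14 | applicable
match: 0->9, 1->2, 2->1, 3->0, 4->11 | applicable
match: 0->9, 1->2, 2->1, 3->0, 4->14 | applicable
count: 4
applicable_count: 4


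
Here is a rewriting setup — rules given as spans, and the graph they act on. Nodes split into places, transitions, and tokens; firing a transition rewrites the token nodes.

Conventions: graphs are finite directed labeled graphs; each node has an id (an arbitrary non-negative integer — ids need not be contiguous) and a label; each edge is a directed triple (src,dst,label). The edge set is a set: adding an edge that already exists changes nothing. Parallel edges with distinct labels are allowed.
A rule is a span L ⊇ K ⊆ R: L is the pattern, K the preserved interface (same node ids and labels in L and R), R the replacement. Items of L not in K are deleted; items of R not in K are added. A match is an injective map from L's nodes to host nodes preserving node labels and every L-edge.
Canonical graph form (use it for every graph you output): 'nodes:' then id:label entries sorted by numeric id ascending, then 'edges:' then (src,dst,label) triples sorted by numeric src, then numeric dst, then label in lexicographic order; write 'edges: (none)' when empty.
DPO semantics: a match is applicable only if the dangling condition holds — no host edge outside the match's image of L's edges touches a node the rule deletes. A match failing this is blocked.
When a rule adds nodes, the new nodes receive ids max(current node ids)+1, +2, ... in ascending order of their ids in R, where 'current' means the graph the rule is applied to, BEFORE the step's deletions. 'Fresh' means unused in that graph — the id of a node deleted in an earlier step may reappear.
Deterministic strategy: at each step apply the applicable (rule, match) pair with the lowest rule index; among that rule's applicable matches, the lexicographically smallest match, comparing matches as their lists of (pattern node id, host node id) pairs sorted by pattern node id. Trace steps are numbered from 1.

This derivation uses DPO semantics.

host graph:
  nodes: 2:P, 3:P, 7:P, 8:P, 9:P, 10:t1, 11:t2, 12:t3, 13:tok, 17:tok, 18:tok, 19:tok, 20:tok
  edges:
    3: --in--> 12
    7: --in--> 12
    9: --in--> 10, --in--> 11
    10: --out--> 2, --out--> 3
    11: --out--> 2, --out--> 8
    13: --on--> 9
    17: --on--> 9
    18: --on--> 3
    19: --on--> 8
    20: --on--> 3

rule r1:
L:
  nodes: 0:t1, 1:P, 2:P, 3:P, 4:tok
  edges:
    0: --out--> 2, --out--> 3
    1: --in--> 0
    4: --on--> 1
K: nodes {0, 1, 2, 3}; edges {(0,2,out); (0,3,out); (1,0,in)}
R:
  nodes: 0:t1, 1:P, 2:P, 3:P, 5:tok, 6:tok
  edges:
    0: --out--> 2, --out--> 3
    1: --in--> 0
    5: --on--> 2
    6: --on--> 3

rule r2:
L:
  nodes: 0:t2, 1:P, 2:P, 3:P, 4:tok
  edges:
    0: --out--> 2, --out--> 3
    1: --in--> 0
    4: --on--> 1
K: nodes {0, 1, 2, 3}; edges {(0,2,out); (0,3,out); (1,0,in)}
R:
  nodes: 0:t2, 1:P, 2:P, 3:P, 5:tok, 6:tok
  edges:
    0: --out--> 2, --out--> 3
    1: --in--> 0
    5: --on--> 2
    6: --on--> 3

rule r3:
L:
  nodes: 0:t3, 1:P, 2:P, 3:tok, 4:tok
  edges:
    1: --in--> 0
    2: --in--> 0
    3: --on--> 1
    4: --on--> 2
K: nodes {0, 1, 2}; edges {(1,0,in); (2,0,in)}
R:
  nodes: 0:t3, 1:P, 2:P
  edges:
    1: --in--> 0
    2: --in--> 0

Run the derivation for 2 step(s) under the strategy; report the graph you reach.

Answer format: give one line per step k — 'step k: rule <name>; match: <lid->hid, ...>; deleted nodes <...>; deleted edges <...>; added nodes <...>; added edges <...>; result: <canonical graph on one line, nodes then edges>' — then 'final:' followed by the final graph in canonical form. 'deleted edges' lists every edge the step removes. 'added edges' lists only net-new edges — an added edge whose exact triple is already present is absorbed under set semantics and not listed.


step 1: rule r1; match: 0->10, 1->9, 2->2, 3->3, 4->13; deleted nodes 13; deleted edges (13,9,on); added nodes 21, 22; added edges (21,2,on); (22,3,on); result: nodes: 2:P, 3:P, 7:P, 8:P, 9:P, 10:t1, 11:t2, 12:t3, 17:tok, 18:tok, 19:tok, 20:tok, 21:tok, 22:tok edges: (3,12,in); (7,12,in); (9,10,in); (9,11,in); (10,2,out); (10,3,out); (11,2,out); (11,8,out); (17,9,on); (18,3,on); (19,8,on); (20,3,on); (21,2,on); (22,3,on)
step 2: rule r1; match: 0->10, 1->9, 2->2, 3->3, 4->17; deleted nodes 17; deleted edges (17,9,on); added nodes 23, 24; added edges (23,2,on); (24,3,on); result: nodes: 2:P, 3:P, 7:P, 8:P, 9:P, 10:t1, 11:t2, 12:t3, 18:tok, 19:tok, 20:tok, 21:tok, 22:tok, 23:tok, 24:tok edges: (3,12,in); (7,12,in); (9,10,in); (9,11,in); (10,2,out); (10,3,out); (11,2,out); (11,8,out); (18,3,on); (19,8,on); (20,3,on); (21,2,on); (22,3,on); (23,2,on); (24,3,on)
final:
nodes: 2:P, 3:P, 7:P, 8:P, 9:P, 10:t1, 11:t2, 12:t3, 18:tok, 19:tok, 20:tok, 21:tok, 22:tok, 23:tok, 24:tok
edges: (3,12,in); (7,12,in); (9,10,in); (9,11,in); (10,2,out); (10,3,out); (11,2,out); (11,8,out); (18,3,on); (19,8,on); (20,3,on); (21,2,on); (22,3,on); (23,2,on); (24,3,on)


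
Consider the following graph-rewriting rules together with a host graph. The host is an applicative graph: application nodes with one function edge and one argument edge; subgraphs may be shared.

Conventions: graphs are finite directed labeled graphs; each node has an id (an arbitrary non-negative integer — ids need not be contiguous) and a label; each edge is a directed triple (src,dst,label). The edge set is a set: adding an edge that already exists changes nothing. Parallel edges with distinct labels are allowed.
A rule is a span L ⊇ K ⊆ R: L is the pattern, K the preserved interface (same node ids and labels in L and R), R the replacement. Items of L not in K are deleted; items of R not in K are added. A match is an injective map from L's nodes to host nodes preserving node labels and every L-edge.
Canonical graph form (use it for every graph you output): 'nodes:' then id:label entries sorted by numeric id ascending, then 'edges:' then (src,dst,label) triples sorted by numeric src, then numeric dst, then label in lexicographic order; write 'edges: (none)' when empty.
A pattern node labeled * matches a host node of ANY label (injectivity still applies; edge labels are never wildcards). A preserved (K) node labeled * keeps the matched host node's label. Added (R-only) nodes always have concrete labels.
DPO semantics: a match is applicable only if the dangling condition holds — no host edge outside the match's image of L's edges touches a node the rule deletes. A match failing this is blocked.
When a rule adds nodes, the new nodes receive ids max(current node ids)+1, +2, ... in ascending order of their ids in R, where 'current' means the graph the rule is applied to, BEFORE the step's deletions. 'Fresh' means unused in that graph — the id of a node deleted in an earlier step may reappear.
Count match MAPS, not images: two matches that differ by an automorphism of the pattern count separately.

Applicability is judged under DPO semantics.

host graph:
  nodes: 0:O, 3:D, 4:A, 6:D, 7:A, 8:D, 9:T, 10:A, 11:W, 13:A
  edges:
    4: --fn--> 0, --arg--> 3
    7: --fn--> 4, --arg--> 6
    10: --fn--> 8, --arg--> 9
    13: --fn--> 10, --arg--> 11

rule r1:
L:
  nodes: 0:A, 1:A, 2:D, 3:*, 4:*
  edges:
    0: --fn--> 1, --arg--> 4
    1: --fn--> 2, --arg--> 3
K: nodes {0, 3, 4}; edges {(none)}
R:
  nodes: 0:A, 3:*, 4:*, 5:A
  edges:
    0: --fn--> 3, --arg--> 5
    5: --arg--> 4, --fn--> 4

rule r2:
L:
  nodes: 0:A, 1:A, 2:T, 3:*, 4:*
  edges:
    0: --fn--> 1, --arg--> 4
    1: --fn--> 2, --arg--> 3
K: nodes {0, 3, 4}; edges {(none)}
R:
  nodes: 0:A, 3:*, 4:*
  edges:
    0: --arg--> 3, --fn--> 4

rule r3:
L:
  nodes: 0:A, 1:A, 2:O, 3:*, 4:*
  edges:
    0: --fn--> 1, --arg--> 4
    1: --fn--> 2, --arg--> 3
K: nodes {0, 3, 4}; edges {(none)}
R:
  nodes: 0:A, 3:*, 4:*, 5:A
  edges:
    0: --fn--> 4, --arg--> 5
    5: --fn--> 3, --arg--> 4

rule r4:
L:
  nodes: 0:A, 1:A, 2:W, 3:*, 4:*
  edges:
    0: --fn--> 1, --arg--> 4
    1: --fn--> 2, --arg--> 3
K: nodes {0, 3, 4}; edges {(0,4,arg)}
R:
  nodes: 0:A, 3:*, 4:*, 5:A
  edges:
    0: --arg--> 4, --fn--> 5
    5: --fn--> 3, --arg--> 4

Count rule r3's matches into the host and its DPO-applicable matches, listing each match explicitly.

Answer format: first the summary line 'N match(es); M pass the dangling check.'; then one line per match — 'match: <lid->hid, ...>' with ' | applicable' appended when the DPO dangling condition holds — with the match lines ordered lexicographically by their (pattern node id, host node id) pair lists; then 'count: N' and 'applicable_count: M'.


1 match(es); 1 pass the dangling check.
match: 0->7, 1->4, 2->0, 3->3, 4->6 | applicable
count: 1
applicable_count: 1


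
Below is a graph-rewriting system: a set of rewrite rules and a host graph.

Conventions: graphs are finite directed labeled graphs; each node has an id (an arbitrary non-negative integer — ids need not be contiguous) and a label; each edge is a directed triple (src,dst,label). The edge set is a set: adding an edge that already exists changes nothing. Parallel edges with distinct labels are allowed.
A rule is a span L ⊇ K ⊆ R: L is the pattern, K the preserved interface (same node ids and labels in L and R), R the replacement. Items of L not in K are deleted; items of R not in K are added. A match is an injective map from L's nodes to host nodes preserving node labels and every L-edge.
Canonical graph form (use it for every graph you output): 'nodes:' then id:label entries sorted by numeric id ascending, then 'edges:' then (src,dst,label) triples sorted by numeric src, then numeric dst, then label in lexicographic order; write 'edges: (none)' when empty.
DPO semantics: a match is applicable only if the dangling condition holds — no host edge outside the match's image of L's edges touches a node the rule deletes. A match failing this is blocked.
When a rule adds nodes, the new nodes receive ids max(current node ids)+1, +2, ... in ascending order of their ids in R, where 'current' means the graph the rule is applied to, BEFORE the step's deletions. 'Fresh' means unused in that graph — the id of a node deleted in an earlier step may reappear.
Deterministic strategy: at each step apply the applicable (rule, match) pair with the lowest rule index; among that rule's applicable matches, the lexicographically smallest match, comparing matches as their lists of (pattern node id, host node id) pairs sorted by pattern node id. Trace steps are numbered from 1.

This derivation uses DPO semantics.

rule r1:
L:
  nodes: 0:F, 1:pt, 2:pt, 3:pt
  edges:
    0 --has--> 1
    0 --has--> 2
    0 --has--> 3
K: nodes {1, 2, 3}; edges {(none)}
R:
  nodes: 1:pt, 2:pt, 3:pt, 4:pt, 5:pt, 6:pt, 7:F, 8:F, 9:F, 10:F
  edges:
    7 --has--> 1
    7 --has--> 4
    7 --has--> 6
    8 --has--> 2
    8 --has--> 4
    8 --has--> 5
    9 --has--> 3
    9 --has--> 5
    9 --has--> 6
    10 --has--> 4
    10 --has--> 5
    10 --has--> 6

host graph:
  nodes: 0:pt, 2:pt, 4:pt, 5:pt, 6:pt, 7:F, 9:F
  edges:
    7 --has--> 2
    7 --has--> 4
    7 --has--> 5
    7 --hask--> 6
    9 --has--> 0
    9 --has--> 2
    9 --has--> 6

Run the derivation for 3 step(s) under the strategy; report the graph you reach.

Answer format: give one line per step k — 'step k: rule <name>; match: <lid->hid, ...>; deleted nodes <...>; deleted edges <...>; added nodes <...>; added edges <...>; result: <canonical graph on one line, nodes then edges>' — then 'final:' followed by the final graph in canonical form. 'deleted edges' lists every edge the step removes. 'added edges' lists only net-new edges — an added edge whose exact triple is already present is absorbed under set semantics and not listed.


step 1: rule r1; match: 0->9, 1->0, 2->2, 3->6; deleted nodes 9; deleted edges (9,0,has); (9,2,has); (9,6,has); added nodes 10, 11, 12, 13, 14, 15, 16; added edges (13,0,has); (13,10,has); (13,12,has); (14,2,has); (14,10,has); (14,11,has); (15,6,has); (15,11,has); (15,12,has); (16,10,has); (16,11,has); (16,12,has); result: nodes: 0:pt, 2:pt, 4:pt, 5:pt, 6:pt, 7:F, 10:pt, 11:pt, 12:pt, 13:F, 14:F, 15:F, 16:F edges: (7,2,has); (7,4,has); (7,5,has); (7,6,hask); (13,0,has); (13,10,has); (13,12,has); (14,2,has); (14,10,has); (14,11,has); (15,6,has); (15,11,has); (15,12,has); (16,10,has); (16,11,has); (16,12,has)
step 2: rule r1; match: 0->13, 1->0, 2->10, 3->12; deleted nodes 13; deleted edges (13,0,has); (13,10,has); (13,12,has); added nodes 17, 18, 19, 20, 21, 22, 23; added edges (20,0,has); (20,17,has); (20,19,has); (21,10,has); (21,17,has); (21,18,has); (22,12,has); (22,18,has); (22,19,has); (23,17,has); (23,18,has); (23,19,has); result: nodes: 0:pt, 2:pt, 4:pt, 5:pt, 6:pt, 7:F, 10:pt, 11:pt, 12:pt, 14:F, 15:F, 16:F, 17:pt, 18:pt, 19:pt, 20:F, 21:F, 22:F, 23:F edges: (7,2,has); (7,4,has); (7,5,has); (7,6,hask); (14,2,has); (14,10,has); (14,11,has); (15,6,has); (15,11,has); (15,12,has); (16,10,has); (16,11,has); (16,12,has); (20,0,has); (20,17,has); (20,19,has); (21,10,has); (21,17,has); (21,18,has); (22,12,has); (22,18,has); (22,19,has); (23,17,has); (23,18,has); (23,19,has)
step 3: rule r1; match: 0->14, 1->2, 2->10, 3->11; deleted nodes 14; deleted edges (14,2,has); (14,10,has); (14,11,has); added nodes 24, 25, 26, 27, 28, 29, 30; added edges (27,2,has); (27,24,has); (27,26,has); (28,10,has); (28,24,has); (28,25,has); (29,11,has); (29,25,has); (29,26,has); (30,24,has); (30,25,has); (30,26,has); result: nodes: 0:pt, 2:pt, 4:pt, 5:pt, 6:pt, 7:F, 10:pt, 11:pt, 12:pt, 15:F, 16:F, 17:pt, 18:pt, 19:pt, 20:F, 21:F, 22:F, 23:F, 24:pt, 25:pt, 26:pt, 27:F, 28:F, 29:F, 30:F edges: (7,2,has); (7,4,has); (7,5,has); (7,6,hask); (15,6,has); (15,11,has); (15,12,has); (16,10,has); (16,11,has); (16,12,has); (20,0,has); (20,17,has); (20,19,has); (21,10,has); (21,17,has); (21,18,has); (22,12,has); (22,18,has); (22,19,has); (23,17,has); (23,18,has); (23,19,has); (27,2,has); (27,24,has); (27,26,has); (28,10,has); (28,24,has); (28,25,has); (29,11,has); (29,25,has); (29,26,has); (30,24,has); (30,25,has); (30,26,has)
final:
nodes: 0:pt, 2:pt, 4:pt, 5:pt, 6:pt, 7:F, 10:pt, 11:pt, 12:pt, 15:F, 16:F, 17:pt, 18:pt, 19:pt, 20:F, 21:F, 22:F, 23:F, 24:pt, 25:pt, 26:pt, 27:F, 28:F, 29:F, 30:F
edges: (7,2,has); (7,4,has); (7,5,has); (7,6,hask); (15,6,has); (15,11,has); (15,12,has); (16,10,has); (16,11,has); (16,12,has); (20,0,has); (20,17,has); (20,19,has); (21,10,has); (21,17,has); (21,18,has); (22,12,has); (22,18,has); (22,19,has); (23,17,has); (23,18,has); (23,19,has); (27,2,has); (27,24,has); (27,26,has); (28,10,has); (28,24,has); (28,25,has); (29,11,has); (29,25,has); (29,26,has); (30,24,has); (30,25,has); (30,26,has)
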